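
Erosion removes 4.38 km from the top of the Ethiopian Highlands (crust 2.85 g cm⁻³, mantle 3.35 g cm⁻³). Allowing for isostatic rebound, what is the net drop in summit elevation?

Rebound u = e ρ_c/ρ_m = 4.38 km × 2.85/3.35 = 3.726 km.
Net surface drop = e − u = 4.38 km − 3.726 km = e (ρ_m − ρ_c)/ρ_m = 0.654 km.

0.654 km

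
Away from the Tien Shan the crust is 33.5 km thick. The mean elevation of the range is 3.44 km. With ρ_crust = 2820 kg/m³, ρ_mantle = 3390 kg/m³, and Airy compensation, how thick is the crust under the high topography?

54 km

Root depth r = h ρ_c / (ρ_m − ρ_c) = 3.44 km × 2820 / 570 = 17.02 km.
Total thickness = T + h + r = 33.5 km + 3.44 km + 17.02 km = 54 km.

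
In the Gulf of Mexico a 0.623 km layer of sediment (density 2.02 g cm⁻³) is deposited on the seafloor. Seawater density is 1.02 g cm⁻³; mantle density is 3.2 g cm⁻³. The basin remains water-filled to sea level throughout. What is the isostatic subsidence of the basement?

0.286 km

Submarine loading: the sediment displaces seawater, and the subsidence is in turn flooded, so s (ρ_m − ρ_w) = t (ρ_sed − ρ_w).
s = 0.623 km × (2.02 − 1.02) / (3.2 − 1.02) = 0.286 km.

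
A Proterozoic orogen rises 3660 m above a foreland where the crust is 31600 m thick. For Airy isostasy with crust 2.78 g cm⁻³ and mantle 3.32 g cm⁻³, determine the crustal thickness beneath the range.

Root depth r = h ρ_c / (ρ_m − ρ_c) = 3660 m × 2.78 / 0.54 = 18840 m.
Total thickness = T + h + r = 31600 m + 3660 m + 18840 m = 54100 m.

54100 m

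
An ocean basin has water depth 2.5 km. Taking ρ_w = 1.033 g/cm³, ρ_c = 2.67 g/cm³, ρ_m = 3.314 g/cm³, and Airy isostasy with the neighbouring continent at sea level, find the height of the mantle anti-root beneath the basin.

6.35 km

By Archimedes' principle applied to the lithosphere: replacing crust with seawater at the top is compensated by replacing crust with mantle at the base: d (ρ_c − ρ_w) = a (ρ_m − ρ_c).
a = d (ρ_c − ρ_w)/(ρ_m − ρ_c) = 2.5 km × 1.637/0.644 = 6.35 km.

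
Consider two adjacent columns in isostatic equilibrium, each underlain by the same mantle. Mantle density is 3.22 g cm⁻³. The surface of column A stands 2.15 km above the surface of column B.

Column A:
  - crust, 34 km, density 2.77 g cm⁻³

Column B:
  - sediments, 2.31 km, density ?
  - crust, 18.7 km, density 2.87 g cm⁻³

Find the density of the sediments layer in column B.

2.43 g cm⁻³

Take the compensation level at the base of the deeper column (depth z_c below the surface of column A) and equate Σ ρ_i t_i down to z_c; mantle fills any gap and the z_c terms cancel.
Column A: 34×2.77 + (z_c − 34)×3.22
Column B: 2.15×0 + 2.31×ρ + 18.7×2.87 + (z_c − 2.15 − 21.01)×3.22
The z_c×3.22 term appears on both sides and cancels. Collect the known terms of each column as K = Σ(ρt)_known − 3.22 × (depth of known layers): K_A = 94.18 − 3.22×34 = −15.3; K_B = 53.669 − 3.22×(2.15 + 21.01) = −20.9062.
Balance: K_A = K_B + 2.31×ρ, so ρ = (K_A − K_B)/2.31 = 5.6062/2.31 = 2.43 g cm⁻³.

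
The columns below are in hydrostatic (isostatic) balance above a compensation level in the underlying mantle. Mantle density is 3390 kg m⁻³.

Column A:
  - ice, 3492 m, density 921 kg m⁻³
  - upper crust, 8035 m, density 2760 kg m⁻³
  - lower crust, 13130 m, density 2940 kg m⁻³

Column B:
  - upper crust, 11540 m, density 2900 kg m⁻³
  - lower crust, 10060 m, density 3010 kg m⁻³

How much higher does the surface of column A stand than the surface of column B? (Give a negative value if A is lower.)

For any compensation level in the mantle, the mantle terms cancel and isostasy reduces to e = (Σt_A − Σt_B) − (Σ(ρt)_A − Σ(ρt)_B) / ρ_m.
Σt_A = 24657 m; Σt_B = 21600 m; Σ(ρt)_A = 63994932; Σ(ρt)_B = 63746600 (in m·kg m⁻³).
e = (24657 − 21600) − (63994932 − 63746600) / 3390 = 2980 m.

2980 m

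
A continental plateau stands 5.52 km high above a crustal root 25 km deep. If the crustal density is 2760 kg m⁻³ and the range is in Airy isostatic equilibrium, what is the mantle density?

3370 kg m⁻³

Airy balance: ρ_c h = (ρ_m − ρ_c) r → ρ_m = ρ_c (1 + h/r).
ρ_m = 2760 × (1 + 5.52 km/25 km) = 3370 kg m⁻³.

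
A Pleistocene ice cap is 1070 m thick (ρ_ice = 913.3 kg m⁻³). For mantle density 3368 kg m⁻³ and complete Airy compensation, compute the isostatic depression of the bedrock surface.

290 m

Isostatic balance requires: the ice load ρ_ice t is balanced by mantle displaced below, ρ_m s.
s = t ρ_ice / ρ_m = 1070 m × 913.3/3368 = 290 m.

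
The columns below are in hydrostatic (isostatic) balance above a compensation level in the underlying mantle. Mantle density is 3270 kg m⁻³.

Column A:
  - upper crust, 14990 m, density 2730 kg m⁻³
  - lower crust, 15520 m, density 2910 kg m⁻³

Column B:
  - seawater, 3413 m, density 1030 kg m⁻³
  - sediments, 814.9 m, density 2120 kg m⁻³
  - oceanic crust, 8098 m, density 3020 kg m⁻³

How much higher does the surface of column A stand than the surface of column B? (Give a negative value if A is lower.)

For any compensation level in the mantle, the mantle terms cancel and isostasy reduces to e = (Σt_A − Σt_B) − (Σ(ρt)_A − Σ(ρt)_B) / ρ_m.
Σt_A = 30510 m; Σt_B = 12325.9 m; Σ(ρt)_A = 86085900; Σ(ρt)_B = 29698938 (in m·kg m⁻³).
e = (30510 − 12325.9) − (86085900 − 29698938) / 3270 = 940 m.

940 m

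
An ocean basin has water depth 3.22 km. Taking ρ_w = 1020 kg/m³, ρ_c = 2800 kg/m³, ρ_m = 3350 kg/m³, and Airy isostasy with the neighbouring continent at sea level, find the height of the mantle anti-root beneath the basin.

For local isostatic compensation: replacing crust with seawater at the top is compensated by replacing crust with mantle at the base: d (ρ_c − ρ_w) = a (ρ_m − ρ_c).
a = d (ρ_c − ρ_w)/(ρ_m − ρ_c) = 3.22 km × 1780/550 = 10.4 km.

10.4 km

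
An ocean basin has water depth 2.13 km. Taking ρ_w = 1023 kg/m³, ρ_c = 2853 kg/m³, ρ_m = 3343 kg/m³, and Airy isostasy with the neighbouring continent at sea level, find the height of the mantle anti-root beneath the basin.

By Archimedes' principle applied to the lithosphere: replacing crust with seawater at the top is compensated by replacing crust with mantle at the base: d (ρ_c − ρ_w) = a (ρ_m − ρ_c).
a = d (ρ_c − ρ_w)/(ρ_m − ρ_c) = 2.13 km × 1830/490 = 7.95 km.

7.95 km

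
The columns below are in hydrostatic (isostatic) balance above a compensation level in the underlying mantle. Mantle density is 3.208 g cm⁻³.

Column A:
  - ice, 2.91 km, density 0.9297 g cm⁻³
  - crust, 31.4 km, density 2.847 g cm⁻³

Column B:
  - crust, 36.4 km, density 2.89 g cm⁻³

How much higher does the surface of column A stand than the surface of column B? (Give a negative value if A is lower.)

For any compensation level in the mantle, the mantle terms cancel and isostasy reduces to e = (Σt_A − Σt_B) − (Σ(ρt)_A − Σ(ρt)_B) / ρ_m.
Σt_A = 34.31 km; Σt_B = 36.4 km; Σ(ρt)_A = 92.101227; Σ(ρt)_B = 105.196 (in km·g cm⁻³).
e = (34.31 − 36.4) − (92.101227 − 105.196) / 3.208 = 1.99 km.

1.99 km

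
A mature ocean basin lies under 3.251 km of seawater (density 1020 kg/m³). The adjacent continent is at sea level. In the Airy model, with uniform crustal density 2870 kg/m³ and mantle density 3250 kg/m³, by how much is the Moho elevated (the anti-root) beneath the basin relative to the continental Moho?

15.8 km

In Airy isostatic equilibrium: replacing crust with seawater at the top is compensated by replacing crust with mantle at the base: d (ρ_c − ρ_w) = a (ρ_m − ρ_c).
a = d (ρ_c − ρ_w)/(ρ_m − ρ_c) = 3.251 km × 1850/380 = 15.8 km.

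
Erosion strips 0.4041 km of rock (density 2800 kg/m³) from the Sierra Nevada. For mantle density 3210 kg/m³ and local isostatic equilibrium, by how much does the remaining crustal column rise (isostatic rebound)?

Unloading: uplift u = e ρ_c/ρ_m = 0.4041 km × 2800/3210 = 0.352 km.

0.352 km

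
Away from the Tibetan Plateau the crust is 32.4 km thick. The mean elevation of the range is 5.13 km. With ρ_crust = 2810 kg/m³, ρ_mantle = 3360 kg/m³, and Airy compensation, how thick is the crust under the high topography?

63.7 km

Root depth r = h ρ_c / (ρ_m − ρ_c) = 5.13 km × 2810 / 550 = 26.21 km.
Total thickness = T + h + r = 32.4 km + 5.13 km + 26.21 km = 63.7 km.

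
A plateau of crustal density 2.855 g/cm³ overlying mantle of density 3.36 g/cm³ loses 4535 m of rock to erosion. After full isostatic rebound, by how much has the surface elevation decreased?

Rebound u = e ρ_c/ρ_m = 4535 m × 2.855/3.36 = 3853 m.
Net surface drop = e − u = 4535 m − 3853 m = e (ρ_m − ρ_c)/ρ_m = 682 m.

682 m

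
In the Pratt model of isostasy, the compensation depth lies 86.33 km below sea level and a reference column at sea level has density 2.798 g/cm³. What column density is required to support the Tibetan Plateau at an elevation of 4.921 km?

Pratt balance: ρ_ref D = ρ (D + h).
ρ = ρ_ref D/(D + h) = 2.798 × 86.33 km/(86.33 km + 4.921 km) = 2.65 g/cm³.

2.65 g/cm³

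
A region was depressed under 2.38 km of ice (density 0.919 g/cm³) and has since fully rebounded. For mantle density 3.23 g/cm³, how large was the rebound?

0.677 km

Removing the load lets mantle flow back in; uplift u satisfies ρ_ice t = ρ_m u.
u = t ρ_ice/ρ_m = 2.38 km × 0.919/3.23 = 0.677 km.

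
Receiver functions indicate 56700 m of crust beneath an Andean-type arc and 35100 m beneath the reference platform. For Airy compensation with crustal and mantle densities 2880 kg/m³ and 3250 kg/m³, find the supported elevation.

2460 m

Excess crust Δ = 56700 m − 35100 m = 21600 m, split between elevation h and root r with h + r = Δ.
Airy balance ρ_c h = (ρ_m − ρ_c) r gives r = h ρ_c/(ρ_m − ρ_c), so h (1 + ρ_c/(ρ_m − ρ_c)) = Δ, i.e. h = Δ (ρ_m − ρ_c)/ρ_m.
h = 21600 m × 370/3250 = 2460 m.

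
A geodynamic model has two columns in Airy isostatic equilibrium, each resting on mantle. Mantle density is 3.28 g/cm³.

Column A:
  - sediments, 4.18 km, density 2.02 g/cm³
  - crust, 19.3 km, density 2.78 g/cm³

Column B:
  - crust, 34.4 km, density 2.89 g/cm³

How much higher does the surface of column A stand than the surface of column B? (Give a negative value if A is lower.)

For any compensation level in the mantle, the mantle terms cancel and isostasy reduces to e = (Σt_A − Σt_B) − (Σ(ρt)_A − Σ(ρt)_B) / ρ_m.
Σt_A = 23.48 km; Σt_B = 34.4 km; Σ(ρt)_A = 62.0976; Σ(ρt)_B = 99.416 (in km·g/cm³).
e = (23.48 − 34.4) − (62.0976 − 99.416) / 3.28 = 0.458 km.

0.458 km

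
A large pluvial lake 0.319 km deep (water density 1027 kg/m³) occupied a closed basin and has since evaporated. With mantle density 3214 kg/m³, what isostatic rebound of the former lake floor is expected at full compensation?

u = d ρ_w/ρ_m = 0.319 km × 1027/3214 = 0.102 km.

0.102 km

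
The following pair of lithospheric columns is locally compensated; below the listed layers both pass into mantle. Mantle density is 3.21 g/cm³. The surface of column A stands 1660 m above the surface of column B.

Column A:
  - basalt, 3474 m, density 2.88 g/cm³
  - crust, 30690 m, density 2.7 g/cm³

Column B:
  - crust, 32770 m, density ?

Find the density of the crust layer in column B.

Take the compensation level at the base of the deeper column (depth z_c below the surface of column A) and equate Σ ρ_i t_i down to z_c; mantle fills any gap and the z_c terms cancel.
Column A: 3474×2.88 + 30690×2.7 + (z_c − 34164)×3.21
Column B: 1660×0 + 32770×ρ + (z_c − 1660 − 32770)×3.21
The z_c×3.21 term appears on both sides and cancels. Collect the known terms of each column as K = Σ(ρt)_known − 3.21 × (depth of known layers): K_A = 92868.12 − 3.21×34164 = −16798.32; K_B = 0 − 3.21×(1660 + 32770) = −110520.3.
Balance: K_A = K_B + 32770×ρ, so ρ = (K_A − K_B)/32770 = 93722/32770 = 2.86 g/cm³.

2.86 g/cm³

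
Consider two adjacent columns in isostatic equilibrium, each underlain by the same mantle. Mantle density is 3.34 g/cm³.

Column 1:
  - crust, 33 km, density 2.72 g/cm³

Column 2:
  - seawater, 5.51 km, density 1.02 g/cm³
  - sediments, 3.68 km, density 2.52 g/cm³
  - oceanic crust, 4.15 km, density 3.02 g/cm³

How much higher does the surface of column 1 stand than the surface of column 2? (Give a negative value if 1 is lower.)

For any compensation level in the mantle, the mantle terms cancel and isostasy reduces to e = (Σt_1 − Σt_2) − (Σ(ρt)_1 − Σ(ρt)_2) / ρ_m.
Σt_1 = 33 km; Σt_2 = 13.34 km; Σ(ρt)_1 = 89.76; Σ(ρt)_2 = 27.4268 (in km·g/cm³).
e = (33 − 13.34) − (89.76 − 27.4268) / 3.34 = 0.997 km.

0.997 km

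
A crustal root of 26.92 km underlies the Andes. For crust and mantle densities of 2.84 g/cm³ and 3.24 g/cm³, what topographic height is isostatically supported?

3.79 km

For local isostatic compensation: ρ_c h = (ρ_m − ρ_c) r.
h = r (ρ_m − ρ_c) / ρ_c = 26.92 km × (3.24 − 2.84) / 2.84 = 3.79 km.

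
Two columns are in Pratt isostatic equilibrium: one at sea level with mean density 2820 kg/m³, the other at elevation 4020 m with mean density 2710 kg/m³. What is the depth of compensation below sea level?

99000 m

ρ_ref D = ρ (D + h) → D (ρ_ref − ρ) = ρ h.
D = ρ h/(ρ_ref − ρ) = 2710 × 4020 m/(2820 − 2710) = 99000 m.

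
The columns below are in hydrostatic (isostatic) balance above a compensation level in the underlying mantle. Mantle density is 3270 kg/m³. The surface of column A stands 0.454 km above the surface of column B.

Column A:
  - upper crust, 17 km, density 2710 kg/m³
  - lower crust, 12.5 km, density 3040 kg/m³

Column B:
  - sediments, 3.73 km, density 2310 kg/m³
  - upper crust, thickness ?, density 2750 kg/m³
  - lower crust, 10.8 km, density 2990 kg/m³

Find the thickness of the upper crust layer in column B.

Take the compensation level at the base of the deeper column (depth z_c below the surface of column A) and equate Σ ρ_i t_i down to z_c; mantle fills any gap and the z_c terms cancel.
Column A: 17×2710 + 12.5×3040 + (z_c − 29.5)×3270
Column B: 0.454×0 + 3.73×2310 + x×2750 + 10.8×2990 + (z_c − 0.454 − 14.53 − x)×3270
The z_c×3270 term appears on both sides and cancels. Collect the known terms of each column as K = Σ(ρt)_known − 3270 × (depth of known layers): K_A = 84070 − 3270×29.5 = −12395; K_B = 40908.3 − 3270×(0.454 + 14.53) = −8089.38.
Balance: K_A = K_B − x×(3270 − 2750), so x = (K_B − K_A)/(3270 − 2750) = 4305.62/520 = 8.28 km.

8.28 km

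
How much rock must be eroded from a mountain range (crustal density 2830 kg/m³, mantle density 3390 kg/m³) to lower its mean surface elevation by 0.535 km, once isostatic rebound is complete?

Net drop Δ = e − u = e − e ρ_c/ρ_m = e (ρ_m − ρ_c)/ρ_m.
e = Δ ρ_m/(ρ_m − ρ_c) = 0.535 km × 3390/560 = 3.24 km.

3.24 km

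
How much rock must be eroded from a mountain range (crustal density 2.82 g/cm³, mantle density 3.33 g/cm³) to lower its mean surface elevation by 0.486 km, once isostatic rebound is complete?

Net drop Δ = e − u = e − e ρ_c/ρ_m = e (ρ_m − ρ_c)/ρ_m.
e = Δ ρ_m/(ρ_m − ρ_c) = 0.486 km × 3.33/0.51 = 3.17 km.

3.17 km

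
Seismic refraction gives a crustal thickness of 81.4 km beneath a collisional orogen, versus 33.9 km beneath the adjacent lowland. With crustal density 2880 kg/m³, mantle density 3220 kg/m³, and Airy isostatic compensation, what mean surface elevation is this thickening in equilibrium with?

5.02 km

Excess crust Δ = 81.4 km − 33.9 km = 47.5 km, split between elevation h and root r with h + r = Δ.
Airy balance ρ_c h = (ρ_m − ρ_c) r gives r = h ρ_c/(ρ_m − ρ_c), so h (1 + ρ_c/(ρ_m − ρ_c)) = Δ, i.e. h = Δ (ρ_m − ρ_c)/ρ_m.
h = 47.5 km × 340/3220 = 5.02 km.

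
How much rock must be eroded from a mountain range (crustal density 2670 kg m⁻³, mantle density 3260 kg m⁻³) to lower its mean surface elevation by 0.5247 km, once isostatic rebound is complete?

Net drop Δ = e − u = e − e ρ_c/ρ_m = e (ρ_m − ρ_c)/ρ_m.
e = Δ ρ_m/(ρ_m − ρ_c) = 0.5247 km × 3260/590 = 2.9 km.

2.9 km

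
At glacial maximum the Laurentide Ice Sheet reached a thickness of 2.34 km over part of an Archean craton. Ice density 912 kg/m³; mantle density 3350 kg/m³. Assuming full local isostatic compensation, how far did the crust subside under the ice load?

Balancing pressure at the compensation depth: the ice load ρ_ice t is balanced by mantle displaced below, ρ_m s.
s = t ρ_ice / ρ_m = 2.34 km × 912/3350 = 0.637 km.

0.637 km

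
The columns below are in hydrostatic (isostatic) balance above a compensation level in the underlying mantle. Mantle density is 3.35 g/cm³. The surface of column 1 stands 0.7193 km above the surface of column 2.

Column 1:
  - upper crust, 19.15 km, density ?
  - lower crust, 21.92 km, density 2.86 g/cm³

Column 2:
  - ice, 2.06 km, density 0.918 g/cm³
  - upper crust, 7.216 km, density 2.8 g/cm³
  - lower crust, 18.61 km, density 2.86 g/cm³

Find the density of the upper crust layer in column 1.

2.84 g/cm³

Take the compensation level at the base of the deeper column (depth z_c below the surface of column 1) and equate Σ ρ_i t_i down to z_c; mantle fills any gap and the z_c terms cancel.
Column 1: 19.15×ρ + 21.92×2.86 + (z_c − 41.07)×3.35
Column 2: 0.7193×0 + 2.06×0.918 + 7.216×2.8 + 18.61×2.86 + (z_c − 0.7193 − 27.886)×3.35
The z_c×3.35 term appears on both sides and cancels. Collect the known terms of each column as K = Σ(ρt)_known − 3.35 × (depth of known layers): K_1 = 62.6912 − 3.35×41.07 = −74.8933; K_2 = 75.32048 − 3.35×(0.7193 + 27.886) = −20.507275.
Balance: K_1 + 19.15×ρ = K_2, so ρ = (K_2 − K_1)/19.15 = 54.386/19.15 = 2.84 g/cm³.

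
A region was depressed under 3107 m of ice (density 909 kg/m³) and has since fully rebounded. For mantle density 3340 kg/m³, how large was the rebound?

Removing the load lets mantle flow back in; uplift u satisfies ρ_ice t = ρ_m u.
u = t ρ_ice/ρ_m = 3107 m × 909/3340 = 846 m.

846 m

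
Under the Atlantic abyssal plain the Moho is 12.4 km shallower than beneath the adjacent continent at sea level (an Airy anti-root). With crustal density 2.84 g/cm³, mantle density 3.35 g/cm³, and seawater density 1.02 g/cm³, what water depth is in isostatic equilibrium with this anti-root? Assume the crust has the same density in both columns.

Replacing a thickness d of crust by seawater at the top must be balanced by replacing crust with mantle at the base: d (ρ_c − ρ_w) = a (ρ_m − ρ_c).
d = a (ρ_m − ρ_c)/(ρ_c − ρ_w) = 12.4 km × 0.51/1.82 = 3.47 km.

3.47 km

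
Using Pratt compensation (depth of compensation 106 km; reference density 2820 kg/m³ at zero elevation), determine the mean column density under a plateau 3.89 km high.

Pratt balance: ρ_ref D = ρ (D + h).
ρ = ρ_ref D/(D + h) = 2820 × 106 km/(106 km + 3.89 km) = 2720 kg/m³.

2720 kg/m³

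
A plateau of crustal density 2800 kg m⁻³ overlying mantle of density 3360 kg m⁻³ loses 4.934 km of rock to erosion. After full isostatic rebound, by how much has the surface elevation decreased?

Rebound u = e ρ_c/ρ_m = 4.934 km × 2800/3360 = 4.112 km.
Net surface drop = e − u = 4.934 km − 4.112 km = e (ρ_m − ρ_c)/ρ_m = 0.822 km.

0.822 km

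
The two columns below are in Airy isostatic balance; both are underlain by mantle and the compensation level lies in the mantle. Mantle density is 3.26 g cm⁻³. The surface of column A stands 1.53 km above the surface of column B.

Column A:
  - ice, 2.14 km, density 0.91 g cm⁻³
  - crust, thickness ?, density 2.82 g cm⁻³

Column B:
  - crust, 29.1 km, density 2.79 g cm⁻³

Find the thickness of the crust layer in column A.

31 km

Take the compensation level at the base of the deeper column (depth z_c below the surface of column A) and equate Σ ρ_i t_i down to z_c; mantle fills any gap and the z_c terms cancel.
Column A: 2.14×0.91 + x×2.82 + (z_c − 2.14 − x)×3.26
Column B: 1.53×0 + 29.1×2.79 + (z_c − 1.53 − 29.1)×3.26
The z_c×3.26 term appears on both sides and cancels. Collect the known terms of each column as K = Σ(ρt)_known − 3.26 × (depth of known layers): K_A = 1.9474 − 3.26×2.14 = −5.029; K_B = 81.189 − 3.26×(1.53 + 29.1) = −18.6648.
Balance: K_A − x×(3.26 − 2.82) = K_B, so x = (K_A − K_B)/(3.26 − 2.82) = 13.6358/0.44 = 31 km.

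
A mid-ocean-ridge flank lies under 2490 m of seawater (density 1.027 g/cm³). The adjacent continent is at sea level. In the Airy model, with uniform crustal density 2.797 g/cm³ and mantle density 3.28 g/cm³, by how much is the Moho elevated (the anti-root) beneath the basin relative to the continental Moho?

Isostatic balance requires: replacing crust with seawater at the top is compensated by replacing crust with mantle at the base: d (ρ_c − ρ_w) = a (ρ_m − ρ_c).
a = d (ρ_c − ρ_w)/(ρ_m − ρ_c) = 2490 m × 1.77/0.483 = 9120 m.

9120 m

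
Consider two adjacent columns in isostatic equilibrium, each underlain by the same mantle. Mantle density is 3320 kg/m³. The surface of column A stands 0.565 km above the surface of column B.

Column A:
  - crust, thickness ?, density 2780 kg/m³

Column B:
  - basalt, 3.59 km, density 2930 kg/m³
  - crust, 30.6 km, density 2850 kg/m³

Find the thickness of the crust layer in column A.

32.7 km

Take the compensation level at the base of the deeper column (depth z_c below the surface of column A) and equate Σ ρ_i t_i down to z_c; mantle fills any gap and the z_c terms cancel.
Column A: x×2780 + (z_c − 0 − x)×3320
Column B: 0.565×0 + 3.59×2930 + 30.6×2850 + (z_c − 0.565 − 34.19)×3320
The z_c×3320 term appears on both sides and cancels. Collect the known terms of each column as K = Σ(ρt)_known − 3320 × (depth of known layers): K_A = 0 − 3320×0 = 0; K_B = 97728.7 − 3320×(0.565 + 34.19) = −17657.9.
Balance: K_A − x×(3320 − 2780) = K_B, so x = (K_A − K_B)/(3320 − 2780) = 17657.9/540 = 32.7 km.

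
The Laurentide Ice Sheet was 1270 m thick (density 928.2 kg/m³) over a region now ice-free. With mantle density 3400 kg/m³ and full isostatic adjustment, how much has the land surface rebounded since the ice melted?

347 m

Removing the load lets mantle flow back in; uplift u satisfies ρ_ice t = ρ_m u.
u = t ρ_ice/ρ_m = 1270 m × 928.2/3400 = 347 m.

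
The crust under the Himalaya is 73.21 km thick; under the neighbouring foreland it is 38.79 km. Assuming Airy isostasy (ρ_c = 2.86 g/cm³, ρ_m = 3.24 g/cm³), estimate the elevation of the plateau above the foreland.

4.04 km

Excess crust Δ = 73.21 km − 38.79 km = 34.42 km, split between elevation h and root r with h + r = Δ.
Airy balance ρ_c h = (ρ_m − ρ_c) r gives r = h ρ_c/(ρ_m − ρ_c), so h (1 + ρ_c/(ρ_m − ρ_c)) = Δ, i.e. h = Δ (ρ_m − ρ_c)/ρ_m.
h = 34.42 km × 0.38/3.24 = 4.04 km.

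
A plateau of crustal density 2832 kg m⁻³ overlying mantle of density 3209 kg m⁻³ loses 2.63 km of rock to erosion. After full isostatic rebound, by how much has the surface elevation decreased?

Rebound u = e ρ_c/ρ_m = 2.63 km × 2832/3209 = 2.321 km.
Net surface drop = e − u = 2.63 km − 2.321 km = e (ρ_m − ρ_c)/ρ_m = 0.309 km.

0.309 km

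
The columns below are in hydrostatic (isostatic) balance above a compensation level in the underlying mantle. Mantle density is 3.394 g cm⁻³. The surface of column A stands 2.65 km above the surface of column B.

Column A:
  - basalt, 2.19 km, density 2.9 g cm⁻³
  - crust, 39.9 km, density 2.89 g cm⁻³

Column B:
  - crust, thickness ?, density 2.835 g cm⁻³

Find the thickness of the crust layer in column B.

Take the compensation level at the base of the deeper column (depth z_c below the surface of column A) and equate Σ ρ_i t_i down to z_c; mantle fills any gap and the z_c terms cancel.
Column A: 2.19×2.9 + 39.9×2.89 + (z_c − 42.09)×3.394
Column B: 2.65×0 + x×2.835 + (z_c − 2.65 − 0 − x)×3.394
The z_c×3.394 term appears on both sides and cancels. Collect the known terms of each column as K = Σ(ρt)_known − 3.394 × (depth of known layers): K_A = 121.662 − 3.394×42.09 = −21.19146; K_B = 0 − 3.394×(2.65 + 0) = −8.9941.
Balance: K_A = K_B − x×(3.394 − 2.835), so x = (K_B − K_A)/(3.394 − 2.835) = 12.1974/0.559 = 21.8 km.

21.8 km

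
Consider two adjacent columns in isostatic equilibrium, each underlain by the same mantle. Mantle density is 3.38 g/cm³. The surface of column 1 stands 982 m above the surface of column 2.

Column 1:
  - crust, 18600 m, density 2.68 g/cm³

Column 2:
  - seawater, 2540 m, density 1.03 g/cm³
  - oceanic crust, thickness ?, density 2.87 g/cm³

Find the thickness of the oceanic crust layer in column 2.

7320 m

Take the compensation level at the base of the deeper column (depth z_c below the surface of column 1) and equate Σ ρ_i t_i down to z_c; mantle fills any gap and the z_c terms cancel.
Column 1: 18600×2.68 + (z_c − 18600)×3.38
Column 2: 982×0 + 2540×1.03 + x×2.87 + (z_c − 982 − 2540 − x)×3.38
The z_c×3.38 term appears on both sides and cancels. Collect the known terms of each column as K = Σ(ρt)_known − 3.38 × (depth of known layers): K_1 = 49848 − 3.38×18600 = −13020; K_2 = 2616.2 − 3.38×(982 + 2540) = −9288.16.
Balance: K_1 = K_2 − x×(3.38 − 2.87), so x = (K_2 − K_1)/(3.38 − 2.87) = 3731.84/0.51 = 7320 m.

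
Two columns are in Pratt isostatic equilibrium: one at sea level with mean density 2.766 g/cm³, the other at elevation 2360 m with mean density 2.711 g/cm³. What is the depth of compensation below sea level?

116000 m

ρ_ref D = ρ (D + h) → D (ρ_ref − ρ) = ρ h.
D = ρ h/(ρ_ref − ρ) = 2.711 × 2360 m/(2.766 − 2.711) = 116000 m.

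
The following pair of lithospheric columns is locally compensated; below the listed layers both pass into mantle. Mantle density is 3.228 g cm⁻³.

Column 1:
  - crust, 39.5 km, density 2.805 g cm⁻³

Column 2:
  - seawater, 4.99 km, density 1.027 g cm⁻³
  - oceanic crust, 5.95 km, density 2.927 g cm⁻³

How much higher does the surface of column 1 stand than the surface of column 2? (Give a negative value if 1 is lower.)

For any compensation level in the mantle, the mantle terms cancel and isostasy reduces to e = (Σt_1 − Σt_2) − (Σ(ρt)_1 − Σ(ρt)_2) / ρ_m.
Σt_1 = 39.5 km; Σt_2 = 10.94 km; Σ(ρt)_1 = 110.7975; Σ(ρt)_2 = 22.54038 (in km·g cm⁻³).
e = (39.5 − 10.94) − (110.7975 − 22.54038) / 3.228 = 1.22 km.

1.22 km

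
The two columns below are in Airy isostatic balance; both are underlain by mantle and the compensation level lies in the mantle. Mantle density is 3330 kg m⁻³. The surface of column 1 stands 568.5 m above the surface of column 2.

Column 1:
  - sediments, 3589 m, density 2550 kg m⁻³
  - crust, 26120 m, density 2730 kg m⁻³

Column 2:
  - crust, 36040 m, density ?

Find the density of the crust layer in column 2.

2870 kg m⁻³

Take the compensation level at the base of the deeper column (depth z_c below the surface of column 1) and equate Σ ρ_i t_i down to z_c; mantle fills any gap and the z_c terms cancel.
Column 1: 3589×2550 + 26120×2730 + (z_c − 29709)×3330
Column 2: 568.5×0 + 36040×ρ + (z_c − 568.5 − 36040)×3330
The z_c×3330 term appears on both sides and cancels. Collect the known terms of each column as K = Σ(ρt)_known − 3330 × (depth of known layers): K_1 = 80459550 − 3330×29709 = −18471420; K_2 = 0 − 3330×(568.5 + 36040) = −121906305.
Balance: K_1 = K_2 + 36040×ρ, so ρ = (K_1 − K_2)/36040 = 103435000/36040 = 2870 kg m⁻³.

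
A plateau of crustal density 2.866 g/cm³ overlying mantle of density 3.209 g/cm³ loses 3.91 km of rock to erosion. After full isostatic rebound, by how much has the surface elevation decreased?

0.418 km

Rebound u = e ρ_c/ρ_m = 3.91 km × 2.866/3.209 = 3.492 km.
Net surface drop = e − u = 3.91 km − 3.492 km = e (ρ_m − ρ_c)/ρ_m = 0.418 km.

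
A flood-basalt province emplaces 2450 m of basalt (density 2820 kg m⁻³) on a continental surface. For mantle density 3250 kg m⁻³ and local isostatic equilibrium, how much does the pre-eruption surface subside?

2130 m

Subaerial loading: s = t ρ_load / ρ_m.
s = 2450 m × 2820/3250 = 2130 m.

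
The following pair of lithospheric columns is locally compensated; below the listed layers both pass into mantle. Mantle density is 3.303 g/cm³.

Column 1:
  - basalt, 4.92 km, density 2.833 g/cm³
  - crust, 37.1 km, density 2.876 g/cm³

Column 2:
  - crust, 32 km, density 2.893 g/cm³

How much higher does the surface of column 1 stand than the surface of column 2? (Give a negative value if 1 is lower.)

1.52 km

For any compensation level in the mantle, the mantle terms cancel and isostasy reduces to e = (Σt_1 − Σt_2) − (Σ(ρt)_1 − Σ(ρt)_2) / ρ_m.
Σt_1 = 42.02 km; Σt_2 = 32 km; Σ(ρt)_1 = 120.63796; Σ(ρt)_2 = 92.576 (in km·g/cm³).
e = (42.02 − 32) − (120.63796 − 92.576) / 3.303 = 1.52 km.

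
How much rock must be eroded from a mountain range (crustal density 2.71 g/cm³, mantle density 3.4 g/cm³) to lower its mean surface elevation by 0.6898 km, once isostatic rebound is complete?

Net drop Δ = e − u = e − e ρ_c/ρ_m = e (ρ_m − ρ_c)/ρ_m.
e = Δ ρ_m/(ρ_m − ρ_c) = 0.6898 km × 3.4/0.69 = 3.4 km.

3.4 km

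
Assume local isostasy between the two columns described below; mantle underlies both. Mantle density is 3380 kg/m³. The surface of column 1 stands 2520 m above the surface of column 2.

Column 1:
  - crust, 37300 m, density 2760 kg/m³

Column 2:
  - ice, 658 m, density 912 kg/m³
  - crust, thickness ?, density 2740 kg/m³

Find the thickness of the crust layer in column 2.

20300 m

Take the compensation level at the base of the deeper column (depth z_c below the surface of column 1) and equate Σ ρ_i t_i down to z_c; mantle fills any gap and the z_c terms cancel.
Column 1: 37300×2760 + (z_c − 37300)×3380
Column 2: 2520×0 + 658×912 + x×2740 + (z_c − 2520 − 658 − x)×3380
The z_c×3380 term appears on both sides and cancels. Collect the known terms of each column as K = Σ(ρt)_known − 3380 × (depth of known layers): K_1 = 102948000 − 3380×37300 = −23126000; K_2 = 600096 − 3380×(2520 + 658) = −10141544.
Balance: K_1 = K_2 − x×(3380 − 2740), so x = (K_2 − K_1)/(3380 − 2740) = 12984500/640 = 20300 m.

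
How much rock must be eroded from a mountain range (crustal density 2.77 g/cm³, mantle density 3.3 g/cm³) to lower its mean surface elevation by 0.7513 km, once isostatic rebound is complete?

4.68 km

Net drop Δ = e − u = e − e ρ_c/ρ_m = e (ρ_m − ρ_c)/ρ_m.
e = Δ ρ_m/(ρ_m − ρ_c) = 0.7513 km × 3.3/0.53 = 4.68 km.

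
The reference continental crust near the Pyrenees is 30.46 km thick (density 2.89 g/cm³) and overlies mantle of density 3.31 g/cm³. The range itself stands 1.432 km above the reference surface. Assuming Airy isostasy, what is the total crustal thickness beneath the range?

Root depth r = h ρ_c / (ρ_m − ρ_c) = 1.432 km × 2.89 / 0.42 = 9.854 km.
Total thickness = T + h + r = 30.46 km + 1.432 km + 9.854 km = 41.7 km.

41.7 km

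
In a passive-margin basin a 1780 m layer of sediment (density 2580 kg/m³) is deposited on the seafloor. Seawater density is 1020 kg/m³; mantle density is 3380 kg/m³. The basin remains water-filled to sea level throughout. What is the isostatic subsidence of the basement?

Submarine loading: the sediment displaces seawater, and the subsidence is in turn flooded, so s (ρ_m − ρ_w) = t (ρ_sed − ρ_w).
s = 1780 m × (2580 − 1020) / (3380 − 1020) = 1180 m.

1180 m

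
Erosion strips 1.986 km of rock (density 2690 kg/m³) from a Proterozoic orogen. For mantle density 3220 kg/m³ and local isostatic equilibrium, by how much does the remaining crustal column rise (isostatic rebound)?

1.66 km

Unloading: uplift u = e ρ_c/ρ_m = 1.986 km × 2690/3220 = 1.66 km.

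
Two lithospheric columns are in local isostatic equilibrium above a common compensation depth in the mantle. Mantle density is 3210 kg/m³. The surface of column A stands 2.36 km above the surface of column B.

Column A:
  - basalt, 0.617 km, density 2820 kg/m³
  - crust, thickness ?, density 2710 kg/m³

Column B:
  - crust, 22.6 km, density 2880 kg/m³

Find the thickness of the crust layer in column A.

Take the compensation level at the base of the deeper column (depth z_c below the surface of column A) and equate Σ ρ_i t_i down to z_c; mantle fills any gap and the z_c terms cancel.
Column A: 0.617×2820 + x×2710 + (z_c − 0.617 − x)×3210
Column B: 2.36×0 + 22.6×2880 + (z_c − 2.36 − 22.6)×3210
The z_c×3210 term appears on both sides and cancels. Collect the known terms of each column as K = Σ(ρt)_known − 3210 × (depth of known layers): K_A = 1739.94 − 3210×0.617 = −240.63; K_B = 65088 − 3210×(2.36 + 22.6) = −15033.6.
Balance: K_A − x×(3210 − 2710) = K_B, so x = (K_A − K_B)/(3210 − 2710) = 14793/500 = 29.6 km.

29.6 km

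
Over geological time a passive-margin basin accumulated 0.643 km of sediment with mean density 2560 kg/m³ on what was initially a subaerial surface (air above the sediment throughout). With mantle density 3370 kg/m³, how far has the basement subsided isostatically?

Subaerial load: s = t ρ_sed / ρ_m = 0.643 km × 2560/3370 = 0.488 km.

0.488 km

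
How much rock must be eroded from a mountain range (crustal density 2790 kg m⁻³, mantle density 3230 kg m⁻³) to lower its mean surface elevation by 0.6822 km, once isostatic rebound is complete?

5.01 km

Net drop Δ = e − u = e − e ρ_c/ρ_m = e (ρ_m − ρ_c)/ρ_m.
e = Δ ρ_m/(ρ_m − ρ_c) = 0.6822 km × 3230/440 = 5.01 km.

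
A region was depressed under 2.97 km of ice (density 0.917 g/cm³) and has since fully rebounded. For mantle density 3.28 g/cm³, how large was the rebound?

Removing the load lets mantle flow back in; uplift u satisfies ρ_ice t = ρ_m u.
u = t ρ_ice/ρ_m = 2.97 km × 0.917/3.28 = 0.83 km.

0.83 km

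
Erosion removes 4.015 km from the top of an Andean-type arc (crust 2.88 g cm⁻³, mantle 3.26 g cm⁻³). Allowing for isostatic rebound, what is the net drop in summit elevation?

0.468 km

Rebound u = e ρ_c/ρ_m = 4.015 km × 2.88/3.26 = 3.547 km.
Net surface drop = e − u = 4.015 km − 3.547 km = e (ρ_m − ρ_c)/ρ_m = 0.468 km.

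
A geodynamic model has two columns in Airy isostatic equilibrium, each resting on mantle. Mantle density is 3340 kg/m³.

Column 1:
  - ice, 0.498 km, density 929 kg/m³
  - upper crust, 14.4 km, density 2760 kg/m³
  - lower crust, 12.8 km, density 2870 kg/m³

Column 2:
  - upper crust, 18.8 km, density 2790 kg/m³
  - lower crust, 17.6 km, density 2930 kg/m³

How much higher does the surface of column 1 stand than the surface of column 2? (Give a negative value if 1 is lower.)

−0.595 km

For any compensation level in the mantle, the mantle terms cancel and isostasy reduces to e = (Σt_1 − Σt_2) − (Σ(ρt)_1 − Σ(ρt)_2) / ρ_m.
Σt_1 = 27.698 km; Σt_2 = 36.4 km; Σ(ρt)_1 = 76942.642; Σ(ρt)_2 = 104020 (in km·kg/m³).
e = (27.698 − 36.4) − (76942.642 − 104020) / 3340 = −0.595 km.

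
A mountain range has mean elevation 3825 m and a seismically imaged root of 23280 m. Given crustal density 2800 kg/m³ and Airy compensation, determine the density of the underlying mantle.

Airy balance: ρ_c h = (ρ_m − ρ_c) r → ρ_m = ρ_c (1 + h/r).
ρ_m = 2800 × (1 + 3825 m/23280 m) = 3260 kg/m³.

3260 kg/m³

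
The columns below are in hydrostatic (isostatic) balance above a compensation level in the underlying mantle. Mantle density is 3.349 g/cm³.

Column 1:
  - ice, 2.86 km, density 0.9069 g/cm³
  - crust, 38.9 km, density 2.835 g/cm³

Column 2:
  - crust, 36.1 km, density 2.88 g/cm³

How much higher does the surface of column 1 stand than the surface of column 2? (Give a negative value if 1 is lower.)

For any compensation level in the mantle, the mantle terms cancel and isostasy reduces to e = (Σt_1 − Σt_2) − (Σ(ρt)_1 − Σ(ρt)_2) / ρ_m.
Σt_1 = 41.76 km; Σt_2 = 36.1 km; Σ(ρt)_1 = 112.875234; Σ(ρt)_2 = 103.968 (in km·g/cm³).
e = (41.76 − 36.1) − (112.875234 − 103.968) / 3.349 = 3 km.

3 km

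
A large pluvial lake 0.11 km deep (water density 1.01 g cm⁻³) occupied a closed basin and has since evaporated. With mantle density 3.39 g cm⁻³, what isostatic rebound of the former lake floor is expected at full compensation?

u = d ρ_w/ρ_m = 0.11 km × 1.01/3.39 = 0.0328 km.

0.0328 km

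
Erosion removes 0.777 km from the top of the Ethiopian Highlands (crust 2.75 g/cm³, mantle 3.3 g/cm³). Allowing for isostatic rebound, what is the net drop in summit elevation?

Rebound u = e ρ_c/ρ_m = 0.777 km × 2.75/3.3 = 0.6475 km.
Net surface drop = e − u = 0.777 km − 0.6475 km = e (ρ_m − ρ_c)/ρ_m = 0.13 km.

0.13 km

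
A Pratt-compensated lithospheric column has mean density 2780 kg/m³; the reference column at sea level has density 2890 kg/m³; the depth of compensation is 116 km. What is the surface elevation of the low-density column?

ρ_ref D = ρ (D + h) → h = D (ρ_ref − ρ)/ρ.
h = 116 km × (2890 − 2780)/2780 = 4.59 km.

4.59 km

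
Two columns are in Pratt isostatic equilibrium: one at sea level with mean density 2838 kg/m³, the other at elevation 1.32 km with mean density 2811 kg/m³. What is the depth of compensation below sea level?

137 km

ρ_ref D = ρ (D + h) → D (ρ_ref − ρ) = ρ h.
D = ρ h/(ρ_ref − ρ) = 2811 × 1.32 km/(2838 − 2811) = 137 km.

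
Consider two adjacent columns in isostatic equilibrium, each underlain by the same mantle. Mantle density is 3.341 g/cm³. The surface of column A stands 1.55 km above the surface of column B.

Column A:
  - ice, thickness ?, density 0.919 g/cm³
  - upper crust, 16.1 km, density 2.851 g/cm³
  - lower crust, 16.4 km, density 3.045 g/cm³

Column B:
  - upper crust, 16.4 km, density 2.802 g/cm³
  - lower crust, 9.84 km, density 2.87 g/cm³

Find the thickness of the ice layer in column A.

2.44 km

Take the compensation level at the base of the deeper column (depth z_c below the surface of column A) and equate Σ ρ_i t_i down to z_c; mantle fills any gap and the z_c terms cancel.
Column A: x×0.919 + 16.1×2.851 + 16.4×3.045 + (z_c − 32.5 − x)×3.341
Column B: 1.55×0 + 16.4×2.802 + 9.84×2.87 + (z_c − 1.55 − 26.24)×3.341
The z_c×3.341 term appears on both sides and cancels. Collect the known terms of each column as K = Σ(ρt)_known − 3.341 × (depth of known layers): K_A = 95.8391 − 3.341×32.5 = −12.7434; K_B = 74.1936 − 3.341×(1.55 + 26.24) = −18.65279.
Balance: K_A − x×(3.341 − 0.919) = K_B, so x = (K_A − K_B)/(3.341 − 0.919) = 5.90939/2.422 = 2.44 km.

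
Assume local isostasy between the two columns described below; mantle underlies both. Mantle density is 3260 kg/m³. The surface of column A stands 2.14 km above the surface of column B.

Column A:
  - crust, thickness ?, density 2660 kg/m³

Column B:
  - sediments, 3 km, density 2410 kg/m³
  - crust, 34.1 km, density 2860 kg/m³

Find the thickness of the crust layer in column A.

Take the compensation level at the base of the deeper column (depth z_c below the surface of column A) and equate Σ ρ_i t_i down to z_c; mantle fills any gap and the z_c terms cancel.
Column A: x×2660 + (z_c − 0 − x)×3260
Column B: 2.14×0 + 3×2410 + 34.1×2860 + (z_c − 2.14 − 37.1)×3260
The z_c×3260 term appears on both sides and cancels. Collect the known terms of each column as K = Σ(ρt)_known − 3260 × (depth of known layers): K_A = 0 − 3260×0 = 0; K_B = 104756 − 3260×(2.14 + 37.1) = −23166.4.
Balance: K_A − x×(3260 − 2660) = K_B, so x = (K_A − K_B)/(3260 − 2660) = 23166.4/600 = 38.6 km.

38.6 km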